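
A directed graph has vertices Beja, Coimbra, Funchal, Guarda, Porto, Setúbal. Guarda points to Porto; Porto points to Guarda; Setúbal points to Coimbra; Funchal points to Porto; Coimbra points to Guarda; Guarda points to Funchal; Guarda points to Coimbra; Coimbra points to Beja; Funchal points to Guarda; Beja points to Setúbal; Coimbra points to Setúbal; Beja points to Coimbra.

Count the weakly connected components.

From Beja: component {Beja, Coimbra, Funchal, Guarda, Porto, Setúbal}.
That's 1 component.

1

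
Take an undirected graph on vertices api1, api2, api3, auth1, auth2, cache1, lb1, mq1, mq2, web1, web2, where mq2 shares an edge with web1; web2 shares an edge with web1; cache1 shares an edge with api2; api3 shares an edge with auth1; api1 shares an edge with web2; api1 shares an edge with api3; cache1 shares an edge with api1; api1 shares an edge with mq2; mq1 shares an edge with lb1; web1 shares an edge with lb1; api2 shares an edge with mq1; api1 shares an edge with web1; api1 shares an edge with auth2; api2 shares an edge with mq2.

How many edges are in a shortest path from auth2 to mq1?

Distance 0: auth2.
Distance 1: api1.
Distance 2: api3, cache1, mq2, web1, web2.
Distance 3: api2, auth1, lb1.
Distance 4: mq1 — contains mq1.

4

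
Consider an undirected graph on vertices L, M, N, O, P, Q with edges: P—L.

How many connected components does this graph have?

5

From L: component {L, P}.
From M: component {M}.
From N: component {N}.
From O: component {O}.
From Q: component {Q}.
That's 5 components.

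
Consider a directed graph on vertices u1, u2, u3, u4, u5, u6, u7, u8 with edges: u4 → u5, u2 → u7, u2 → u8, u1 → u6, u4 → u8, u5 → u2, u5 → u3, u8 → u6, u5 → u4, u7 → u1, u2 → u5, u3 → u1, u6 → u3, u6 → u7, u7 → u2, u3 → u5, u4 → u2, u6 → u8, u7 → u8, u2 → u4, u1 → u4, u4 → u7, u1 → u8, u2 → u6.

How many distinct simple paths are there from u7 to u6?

u7→u1→u4→u2→u6
u7→u1→u4→u2→u8→u6
u7→u1→u4→u5→u2→u6
u7→u1→u4→u5→u2→u8→u6
u7→u1→u4→u8→u6
u7→u1→u6
u7→u1→u8→u6
u7→u2→u4→u5→u3→u1→u6
... and 9 more.

17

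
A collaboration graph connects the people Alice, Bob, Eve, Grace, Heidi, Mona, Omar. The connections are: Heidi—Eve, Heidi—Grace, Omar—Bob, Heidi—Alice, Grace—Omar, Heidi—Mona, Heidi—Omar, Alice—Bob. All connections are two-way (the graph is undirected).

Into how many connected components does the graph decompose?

1

From Alice: component {Alice, Bob, Eve, Grace, Heidi, Mona, Omar}.
That's 1 component.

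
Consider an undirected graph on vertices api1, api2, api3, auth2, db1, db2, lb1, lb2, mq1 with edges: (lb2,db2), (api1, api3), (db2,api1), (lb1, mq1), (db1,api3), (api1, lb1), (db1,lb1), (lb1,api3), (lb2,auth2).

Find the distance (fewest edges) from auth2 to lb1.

Distance 0: auth2.
Distance 1: lb2.
Distance 2: db2.
Distance 3: api1.
Distance 4: api3, lb1 — contains lb1.

4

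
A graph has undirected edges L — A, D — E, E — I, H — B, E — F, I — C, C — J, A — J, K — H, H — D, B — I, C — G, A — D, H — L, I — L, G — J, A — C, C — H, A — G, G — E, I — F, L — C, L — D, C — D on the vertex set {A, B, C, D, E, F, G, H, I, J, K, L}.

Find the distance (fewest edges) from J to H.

Distance 0: J.
Distance 1: A, C, G.
Distance 2: D, E, H, I, L — contains H.

2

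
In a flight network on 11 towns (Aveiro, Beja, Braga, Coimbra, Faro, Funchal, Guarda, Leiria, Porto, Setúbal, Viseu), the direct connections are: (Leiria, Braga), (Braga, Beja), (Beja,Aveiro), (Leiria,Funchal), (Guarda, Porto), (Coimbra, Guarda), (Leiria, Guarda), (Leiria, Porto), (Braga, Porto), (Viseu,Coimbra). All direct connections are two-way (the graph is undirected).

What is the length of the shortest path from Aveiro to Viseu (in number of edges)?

6

Distance 0: Aveiro.
Distance 1: Beja.
Distance 2: Braga.
Distance 3: Leiria, Porto.
Distance 4: Funchal, Guarda.
Distance 5: Coimbra.
Distance 6: Viseu — contains Viseu.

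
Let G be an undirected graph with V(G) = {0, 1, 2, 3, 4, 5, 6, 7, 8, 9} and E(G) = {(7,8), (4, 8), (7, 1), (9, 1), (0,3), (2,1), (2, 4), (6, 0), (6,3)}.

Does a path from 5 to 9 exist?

No

5 has no edges, so nothing is reachable from it.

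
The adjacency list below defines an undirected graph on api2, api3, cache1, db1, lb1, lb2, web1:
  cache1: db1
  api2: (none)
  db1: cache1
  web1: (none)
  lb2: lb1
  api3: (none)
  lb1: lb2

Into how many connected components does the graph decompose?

5

From api2: component {api2}.
From api3: component {api3}.
From cache1: component {cache1, db1}.
From lb1: component {lb1, lb2}.
From web1: component {web1}.
That's 5 components.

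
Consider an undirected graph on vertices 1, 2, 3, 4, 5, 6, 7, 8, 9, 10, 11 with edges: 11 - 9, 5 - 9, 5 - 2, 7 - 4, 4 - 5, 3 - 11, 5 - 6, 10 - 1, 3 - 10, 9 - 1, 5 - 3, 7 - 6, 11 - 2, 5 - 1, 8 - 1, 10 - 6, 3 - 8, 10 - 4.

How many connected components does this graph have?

1

From 1: component {1, 2, 3, 4, 5, 6, 7, 8, 9, 10, 11}.
That's 1 component.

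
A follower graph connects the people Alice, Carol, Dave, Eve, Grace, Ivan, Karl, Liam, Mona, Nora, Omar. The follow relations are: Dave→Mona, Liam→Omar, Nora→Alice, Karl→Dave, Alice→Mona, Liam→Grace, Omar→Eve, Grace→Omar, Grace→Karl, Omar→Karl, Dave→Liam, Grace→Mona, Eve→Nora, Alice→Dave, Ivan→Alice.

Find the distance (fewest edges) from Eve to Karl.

6

Distance 0: Eve.
Distance 1: Nora.
Distance 2: Alice.
Distance 3: Dave, Mona.
Distance 4: Liam.
Distance 5: Grace, Omar.
Distance 6: Karl — contains Karl.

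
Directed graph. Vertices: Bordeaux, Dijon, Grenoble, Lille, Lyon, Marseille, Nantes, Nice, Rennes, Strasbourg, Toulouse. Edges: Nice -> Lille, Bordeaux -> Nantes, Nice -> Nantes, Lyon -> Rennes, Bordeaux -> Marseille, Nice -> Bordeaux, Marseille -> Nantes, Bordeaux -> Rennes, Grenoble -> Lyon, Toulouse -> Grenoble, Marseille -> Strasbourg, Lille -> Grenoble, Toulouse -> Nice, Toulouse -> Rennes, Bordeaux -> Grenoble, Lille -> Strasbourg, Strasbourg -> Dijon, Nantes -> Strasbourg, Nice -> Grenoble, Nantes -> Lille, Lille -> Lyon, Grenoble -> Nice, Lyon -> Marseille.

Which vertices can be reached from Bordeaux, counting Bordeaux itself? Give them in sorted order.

Bordeaux, Dijon, Grenoble, Lille, Lyon, Marseille, Nantes, Nice, Rennes, Strasbourg

Start at Bordeaux.
Its neighbours: Grenoble, Marseille, Nantes, Rennes.
Then their neighbours: Lille, Lyon, Nice, Strasbourg.
Then next layer: Dijon.
Nothing further is reachable.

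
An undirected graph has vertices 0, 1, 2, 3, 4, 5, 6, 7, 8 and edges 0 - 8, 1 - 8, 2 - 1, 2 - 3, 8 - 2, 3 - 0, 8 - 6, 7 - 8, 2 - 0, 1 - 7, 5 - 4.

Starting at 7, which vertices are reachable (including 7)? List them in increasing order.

0, 1, 2, 3, 6, 7, 8

Start at 7.
Its neighbours: 1, 8.
Then their neighbours: 0, 2, 6.
Then next layer: 3.
Nothing further is reachable.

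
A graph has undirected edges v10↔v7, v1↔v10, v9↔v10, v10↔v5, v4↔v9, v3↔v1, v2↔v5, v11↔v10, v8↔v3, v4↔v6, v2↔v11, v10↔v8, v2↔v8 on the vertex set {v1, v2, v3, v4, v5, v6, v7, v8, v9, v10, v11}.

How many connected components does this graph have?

From v1: component {v1, v2, v3, v4, v5, v6, v7, v8, v9, v10, v11}.
That's 1 component.

1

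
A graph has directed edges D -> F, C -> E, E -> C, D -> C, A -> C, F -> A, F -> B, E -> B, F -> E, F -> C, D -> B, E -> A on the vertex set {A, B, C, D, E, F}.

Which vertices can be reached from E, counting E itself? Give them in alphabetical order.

Start at E.
Its neighbours: A, B, C.
Nothing further is reachable.

A, B, C, E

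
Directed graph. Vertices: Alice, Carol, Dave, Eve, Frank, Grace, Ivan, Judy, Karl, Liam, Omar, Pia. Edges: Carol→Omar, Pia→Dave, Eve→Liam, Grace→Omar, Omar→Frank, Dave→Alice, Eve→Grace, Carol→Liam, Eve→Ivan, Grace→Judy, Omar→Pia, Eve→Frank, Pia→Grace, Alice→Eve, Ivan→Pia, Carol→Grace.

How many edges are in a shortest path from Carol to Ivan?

Distance 0: Carol.
Distance 1: Grace, Liam, Omar.
Distance 2: Frank, Judy, Pia.
Distance 3: Dave.
Distance 4: Alice.
Distance 5: Eve.
Distance 6: Ivan — contains Ivan.

6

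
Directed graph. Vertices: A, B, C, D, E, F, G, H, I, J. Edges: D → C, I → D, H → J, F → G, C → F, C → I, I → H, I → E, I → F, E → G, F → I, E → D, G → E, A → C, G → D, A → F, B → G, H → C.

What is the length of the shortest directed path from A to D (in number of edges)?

3

Distance 0: A.
Distance 1: C, F.
Distance 2: G, I.
Distance 3: D, E, H — contains D.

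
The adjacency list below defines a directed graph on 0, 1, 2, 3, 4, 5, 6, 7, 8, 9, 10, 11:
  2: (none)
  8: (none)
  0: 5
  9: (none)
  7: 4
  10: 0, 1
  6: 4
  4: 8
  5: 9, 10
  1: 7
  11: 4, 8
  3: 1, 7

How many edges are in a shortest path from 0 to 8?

6

Distance 0: 0.
Distance 1: 5.
Distance 2: 9, 10.
Distance 3: 1.
Distance 4: 7.
Distance 5: 4.
Distance 6: 8 — contains 8.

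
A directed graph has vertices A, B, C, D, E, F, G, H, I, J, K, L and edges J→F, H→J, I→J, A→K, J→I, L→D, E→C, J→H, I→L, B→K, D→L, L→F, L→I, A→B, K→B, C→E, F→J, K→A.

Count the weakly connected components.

From A: component {A, B, K}.
From C: component {C, E}.
From D: component {D, F, H, I, J, L}.
From G: component {G}.
That's 4 components.

4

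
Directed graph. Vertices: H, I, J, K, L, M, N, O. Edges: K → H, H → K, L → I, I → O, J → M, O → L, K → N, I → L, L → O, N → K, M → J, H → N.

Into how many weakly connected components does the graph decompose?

3

From H: component {H, K, N}.
From I: component {I, L, O}.
From J: component {J, M}.
That's 3 components.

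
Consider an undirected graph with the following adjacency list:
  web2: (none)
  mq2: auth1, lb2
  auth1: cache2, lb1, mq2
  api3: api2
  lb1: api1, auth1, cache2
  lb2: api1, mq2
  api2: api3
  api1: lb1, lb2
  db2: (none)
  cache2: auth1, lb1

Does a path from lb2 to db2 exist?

No

Explore from lb2.
Distance 1: reach api1, mq2.
Distance 2: reach auth1, lb1.
Distance 3: reach cache2.
The search is exhausted without reaching db2; it lies in a different component.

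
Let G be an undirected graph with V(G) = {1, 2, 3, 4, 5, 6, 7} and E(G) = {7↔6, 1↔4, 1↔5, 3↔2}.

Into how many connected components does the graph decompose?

3

From 1: component {1, 4, 5}.
From 2: component {2, 3}.
From 6: component {6, 7}.
That's 3 components.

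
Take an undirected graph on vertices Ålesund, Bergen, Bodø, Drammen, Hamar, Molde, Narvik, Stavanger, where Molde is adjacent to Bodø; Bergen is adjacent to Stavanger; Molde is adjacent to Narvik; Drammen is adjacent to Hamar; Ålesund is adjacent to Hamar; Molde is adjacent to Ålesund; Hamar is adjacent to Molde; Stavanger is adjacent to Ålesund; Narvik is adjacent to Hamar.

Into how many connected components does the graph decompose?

From Ålesund: component {Ålesund, Bergen, Bodø, Drammen, Hamar, Molde, Narvik, Stavanger}.
That's 1 component.

1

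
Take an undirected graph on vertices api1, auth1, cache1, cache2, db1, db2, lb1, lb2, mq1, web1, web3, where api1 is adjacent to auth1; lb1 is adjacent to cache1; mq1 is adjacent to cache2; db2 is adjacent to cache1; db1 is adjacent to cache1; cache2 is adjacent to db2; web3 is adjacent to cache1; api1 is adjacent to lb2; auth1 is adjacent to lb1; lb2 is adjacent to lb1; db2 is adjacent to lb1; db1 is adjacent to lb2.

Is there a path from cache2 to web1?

Explore from cache2.
Distance 1: reach db2, mq1.
Distance 2: reach cache1, lb1.
Distance 3: reach auth1, db1, lb2, web3.
Distance 4: reach api1.
The search is exhausted without reaching web1; it lies in a different component.

No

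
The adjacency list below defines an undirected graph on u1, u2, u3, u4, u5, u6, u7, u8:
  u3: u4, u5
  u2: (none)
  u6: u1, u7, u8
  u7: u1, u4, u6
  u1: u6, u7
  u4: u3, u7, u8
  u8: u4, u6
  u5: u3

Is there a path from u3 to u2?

Explore from u3.
Distance 1: reach u4, u5.
Distance 2: reach u7, u8.
Distance 3: reach u1, u6.
The search is exhausted without reaching u2; it lies in a different component.

No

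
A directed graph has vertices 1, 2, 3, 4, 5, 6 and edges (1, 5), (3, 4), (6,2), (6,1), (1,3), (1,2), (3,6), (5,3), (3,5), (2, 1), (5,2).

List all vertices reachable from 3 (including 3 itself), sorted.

1, 2, 3, 4, 5, 6

Start at 3.
Its neighbours: 4, 5, 6.
Then their neighbours: 1, 2.
Every vertex is now reached.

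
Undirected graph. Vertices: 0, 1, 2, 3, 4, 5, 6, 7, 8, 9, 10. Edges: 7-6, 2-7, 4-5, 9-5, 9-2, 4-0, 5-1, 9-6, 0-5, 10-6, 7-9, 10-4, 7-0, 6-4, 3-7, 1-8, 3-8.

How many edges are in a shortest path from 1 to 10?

3

Distance 0: 1.
Distance 1: 5, 8.
Distance 2: 0, 3, 4, 9.
Distance 3: 2, 6, 7, 10 — contains 10.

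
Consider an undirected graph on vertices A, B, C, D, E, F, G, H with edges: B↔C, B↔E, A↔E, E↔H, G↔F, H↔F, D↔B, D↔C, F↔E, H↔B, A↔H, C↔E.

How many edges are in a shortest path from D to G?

4

Distance 0: D.
Distance 1: B, C.
Distance 2: E, H.
Distance 3: A, F.
Distance 4: G — contains G.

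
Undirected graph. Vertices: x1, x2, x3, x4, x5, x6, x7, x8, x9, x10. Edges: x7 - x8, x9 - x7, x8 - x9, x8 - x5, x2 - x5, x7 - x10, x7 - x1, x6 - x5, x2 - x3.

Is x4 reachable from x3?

No

Explore from x3.
Distance 1: reach x2.
Distance 2: reach x5.
Distance 3: reach x6, x8.
Distance 4: reach x7, x9.
Distance 5: reach x1, x10.
The search is exhausted without reaching x4; it lies in a different component.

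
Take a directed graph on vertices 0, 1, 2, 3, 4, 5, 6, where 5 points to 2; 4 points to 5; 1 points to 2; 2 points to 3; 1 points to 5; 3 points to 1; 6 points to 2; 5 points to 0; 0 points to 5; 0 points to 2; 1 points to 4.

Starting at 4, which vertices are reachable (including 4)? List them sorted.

Start at 4.
Its neighbours: 5.
Then their neighbours: 0, 2.
Then next layer: 3.
Then next layer: 1.
Nothing further is reachable.

0, 1, 2, 3, 4, 5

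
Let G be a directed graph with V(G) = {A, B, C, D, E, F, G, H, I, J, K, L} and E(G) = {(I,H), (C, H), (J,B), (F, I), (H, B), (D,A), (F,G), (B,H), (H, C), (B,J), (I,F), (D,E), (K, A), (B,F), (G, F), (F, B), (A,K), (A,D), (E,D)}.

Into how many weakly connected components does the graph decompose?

From A: component {A, D, E, K}.
From B: component {B, C, F, G, H, I, J}.
From L: component {L}.
That's 3 components.

3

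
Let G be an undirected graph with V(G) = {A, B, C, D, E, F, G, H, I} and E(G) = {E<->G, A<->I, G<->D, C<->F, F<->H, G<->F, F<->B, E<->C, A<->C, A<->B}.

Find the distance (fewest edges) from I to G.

4

Distance 0: I.
Distance 1: A.
Distance 2: B, C.
Distance 3: E, F.
Distance 4: G, H — contains G.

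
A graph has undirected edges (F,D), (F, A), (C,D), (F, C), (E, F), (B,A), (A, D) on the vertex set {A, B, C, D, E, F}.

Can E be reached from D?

Yes

Explore from D.
Distance 1: reach A, C, F.
Distance 2: reach B, E.
Found E.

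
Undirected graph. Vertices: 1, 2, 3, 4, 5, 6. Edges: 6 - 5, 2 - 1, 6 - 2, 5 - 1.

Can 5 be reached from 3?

3 has no edges, so nothing is reachable from it.

No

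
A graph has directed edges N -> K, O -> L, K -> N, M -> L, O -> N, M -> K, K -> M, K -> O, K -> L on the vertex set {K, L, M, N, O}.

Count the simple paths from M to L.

M→K→L
M→K→O→L
M→L

3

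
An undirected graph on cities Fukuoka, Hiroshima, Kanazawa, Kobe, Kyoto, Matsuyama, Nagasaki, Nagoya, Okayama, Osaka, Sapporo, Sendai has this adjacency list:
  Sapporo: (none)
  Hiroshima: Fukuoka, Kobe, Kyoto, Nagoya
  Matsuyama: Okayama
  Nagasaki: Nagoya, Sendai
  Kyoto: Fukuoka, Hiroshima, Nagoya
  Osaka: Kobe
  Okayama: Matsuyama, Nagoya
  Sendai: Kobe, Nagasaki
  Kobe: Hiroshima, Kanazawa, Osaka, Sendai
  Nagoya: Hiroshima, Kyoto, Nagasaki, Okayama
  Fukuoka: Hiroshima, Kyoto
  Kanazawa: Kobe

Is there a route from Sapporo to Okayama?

No

Sapporo has no edges, so nothing is reachable from it.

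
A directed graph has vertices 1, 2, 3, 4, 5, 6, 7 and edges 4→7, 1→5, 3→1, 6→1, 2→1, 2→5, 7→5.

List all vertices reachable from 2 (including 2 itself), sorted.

1, 2, 5

Start at 2.
Its neighbours: 1, 5.
Nothing further is reachable.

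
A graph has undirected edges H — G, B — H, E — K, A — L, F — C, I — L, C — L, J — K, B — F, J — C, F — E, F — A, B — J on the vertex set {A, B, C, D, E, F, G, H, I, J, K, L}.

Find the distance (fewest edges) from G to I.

Distance 0: G.
Distance 1: H.
Distance 2: B.
Distance 3: F, J.
Distance 4: A, C, E, K.
Distance 5: L.
Distance 6: I — contains I.

6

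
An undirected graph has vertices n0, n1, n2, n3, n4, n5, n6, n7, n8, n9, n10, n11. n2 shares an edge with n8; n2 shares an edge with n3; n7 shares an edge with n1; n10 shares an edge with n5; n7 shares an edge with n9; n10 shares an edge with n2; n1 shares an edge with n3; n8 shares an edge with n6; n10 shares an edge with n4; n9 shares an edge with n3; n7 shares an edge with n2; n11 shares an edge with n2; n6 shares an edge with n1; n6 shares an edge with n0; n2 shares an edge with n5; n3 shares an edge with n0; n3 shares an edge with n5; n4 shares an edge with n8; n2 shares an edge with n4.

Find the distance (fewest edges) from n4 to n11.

2

Distance 0: n4.
Distance 1: n2, n8, n10.
Distance 2: n3, n5, n6, n7, n11 — contains n11.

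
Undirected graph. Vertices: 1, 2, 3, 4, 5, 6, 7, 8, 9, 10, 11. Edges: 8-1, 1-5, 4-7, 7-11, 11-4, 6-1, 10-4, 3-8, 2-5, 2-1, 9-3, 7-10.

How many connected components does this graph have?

From 1: component {1, 2, 3, 5, 6, 8, 9}.
From 4: component {4, 7, 10, 11}.
That's 2 components.

2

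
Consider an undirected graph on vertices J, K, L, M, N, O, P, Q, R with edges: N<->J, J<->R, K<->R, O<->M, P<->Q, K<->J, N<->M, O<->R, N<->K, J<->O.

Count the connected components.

From J: component {J, K, M, N, O, R}.
From L: component {L}.
From P: component {P, Q}.
That's 3 components.

3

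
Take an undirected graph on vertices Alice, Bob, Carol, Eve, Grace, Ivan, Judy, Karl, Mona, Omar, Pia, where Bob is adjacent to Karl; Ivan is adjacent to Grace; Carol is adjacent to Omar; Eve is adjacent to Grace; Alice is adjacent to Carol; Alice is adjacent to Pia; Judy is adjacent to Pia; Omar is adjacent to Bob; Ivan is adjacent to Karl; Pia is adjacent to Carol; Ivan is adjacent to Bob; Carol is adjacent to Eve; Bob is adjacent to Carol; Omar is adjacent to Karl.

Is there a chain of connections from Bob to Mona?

Explore from Bob.
Distance 1: reach Carol, Ivan, Karl, Omar.
Distance 2: reach Alice, Eve, Grace, Pia.
Distance 3: reach Judy.
The search is exhausted without reaching Mona; it lies in a different component.

No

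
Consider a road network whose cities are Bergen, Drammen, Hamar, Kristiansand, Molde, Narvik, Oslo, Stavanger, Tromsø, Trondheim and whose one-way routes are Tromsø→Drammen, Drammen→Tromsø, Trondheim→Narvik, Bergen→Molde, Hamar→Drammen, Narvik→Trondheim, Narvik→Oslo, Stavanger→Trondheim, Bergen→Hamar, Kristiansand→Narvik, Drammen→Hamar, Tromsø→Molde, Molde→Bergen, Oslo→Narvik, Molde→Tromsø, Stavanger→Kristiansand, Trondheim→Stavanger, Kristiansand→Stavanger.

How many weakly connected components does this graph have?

From Bergen: component {Bergen, Drammen, Hamar, Molde, Tromsø}.
From Kristiansand: component {Kristiansand, Narvik, Oslo, Stavanger, Trondheim}.
That's 2 components.

2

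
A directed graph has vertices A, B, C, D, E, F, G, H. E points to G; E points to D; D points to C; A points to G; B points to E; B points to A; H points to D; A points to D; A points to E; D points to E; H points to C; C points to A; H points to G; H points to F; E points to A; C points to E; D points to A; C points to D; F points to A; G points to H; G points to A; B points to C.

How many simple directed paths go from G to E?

15

G→A→D→C→E
G→A→D→E
G→A→E
G→H→C→A→D→E
G→H→C→A→E
G→H→C→D→A→E
G→H→C→D→E
G→H→C→E
G→H→D→A→E
G→H→D→C→A→E
G→H→D→C→E
G→H→D→E
G→H→F→A→D→C→E
G→H→F→A→D→E
G→H→F→A→E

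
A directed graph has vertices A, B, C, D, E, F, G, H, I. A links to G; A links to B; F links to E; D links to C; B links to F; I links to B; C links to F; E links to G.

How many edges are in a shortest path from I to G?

4

Distance 0: I.
Distance 1: B.
Distance 2: F.
Distance 3: E.
Distance 4: G — contains G.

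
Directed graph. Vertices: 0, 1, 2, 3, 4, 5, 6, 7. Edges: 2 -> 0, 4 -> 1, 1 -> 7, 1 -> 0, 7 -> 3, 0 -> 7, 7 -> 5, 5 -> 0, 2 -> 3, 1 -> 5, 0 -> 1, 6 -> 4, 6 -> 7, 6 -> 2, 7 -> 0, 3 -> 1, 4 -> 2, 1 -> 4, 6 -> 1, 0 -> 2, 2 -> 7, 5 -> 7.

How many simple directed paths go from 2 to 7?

2→0→1→5→7
2→0→1→7
2→0→7
2→3→1→0→7
2→3→1→5→0→7
2→3→1→5→7
2→3→1→7
2→7

8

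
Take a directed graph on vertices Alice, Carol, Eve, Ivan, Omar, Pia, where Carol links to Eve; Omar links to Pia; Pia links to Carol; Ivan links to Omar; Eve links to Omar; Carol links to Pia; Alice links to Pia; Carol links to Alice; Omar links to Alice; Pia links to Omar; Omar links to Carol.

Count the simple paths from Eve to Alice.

3

Eve→Omar→Alice
Eve→Omar→Carol→Alice
Eve→Omar→Pia→Carol→Alice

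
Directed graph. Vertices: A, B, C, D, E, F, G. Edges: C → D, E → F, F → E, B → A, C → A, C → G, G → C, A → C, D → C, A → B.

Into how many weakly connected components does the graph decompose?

2

From A: component {A, B, C, D, G}.
From E: component {E, F}.
That's 2 components.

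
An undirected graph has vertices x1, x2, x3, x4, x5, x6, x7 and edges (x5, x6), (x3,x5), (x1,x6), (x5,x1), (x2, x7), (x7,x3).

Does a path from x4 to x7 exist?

No

x4 has no edges, so nothing is reachable from it.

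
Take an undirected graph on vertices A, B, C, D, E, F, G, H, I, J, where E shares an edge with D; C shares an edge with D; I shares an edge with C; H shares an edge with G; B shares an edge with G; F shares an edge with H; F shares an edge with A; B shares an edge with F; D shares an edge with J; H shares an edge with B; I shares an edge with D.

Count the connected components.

2

From A: component {A, B, F, G, H}.
From C: component {C, D, E, I, J}.
That's 2 components.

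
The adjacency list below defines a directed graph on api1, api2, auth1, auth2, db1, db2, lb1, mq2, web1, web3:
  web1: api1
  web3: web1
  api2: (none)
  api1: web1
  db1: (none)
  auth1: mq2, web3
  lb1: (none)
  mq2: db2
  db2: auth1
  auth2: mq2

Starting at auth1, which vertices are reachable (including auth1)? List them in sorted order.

api1, auth1, db2, mq2, web1, web3

Start at auth1.
Its neighbours: mq2, web3.
Then their neighbours: db2, web1.
Then next layer: api1.
Nothing further is reachable.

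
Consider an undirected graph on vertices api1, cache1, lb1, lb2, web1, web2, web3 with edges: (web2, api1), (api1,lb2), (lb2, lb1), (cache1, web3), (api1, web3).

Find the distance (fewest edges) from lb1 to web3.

Distance 0: lb1.
Distance 1: lb2.
Distance 2: api1.
Distance 3: web2, web3 — contains web3.

3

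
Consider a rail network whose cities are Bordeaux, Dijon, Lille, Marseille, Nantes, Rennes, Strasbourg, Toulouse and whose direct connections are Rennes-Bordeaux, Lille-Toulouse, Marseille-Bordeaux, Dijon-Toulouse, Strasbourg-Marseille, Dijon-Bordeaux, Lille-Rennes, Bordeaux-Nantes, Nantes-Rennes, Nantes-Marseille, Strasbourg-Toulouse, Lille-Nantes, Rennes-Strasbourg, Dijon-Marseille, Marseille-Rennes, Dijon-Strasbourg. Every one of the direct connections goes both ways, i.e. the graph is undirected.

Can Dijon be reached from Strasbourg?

Explore from Strasbourg.
Distance 1: reach Dijon, Marseille, Rennes, Toulouse.
Found Dijon.

Yes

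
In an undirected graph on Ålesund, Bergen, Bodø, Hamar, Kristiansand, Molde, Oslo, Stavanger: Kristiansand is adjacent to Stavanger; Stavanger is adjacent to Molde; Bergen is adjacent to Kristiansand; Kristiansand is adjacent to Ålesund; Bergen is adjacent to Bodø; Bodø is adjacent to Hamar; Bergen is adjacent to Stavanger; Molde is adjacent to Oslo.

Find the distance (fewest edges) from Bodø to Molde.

3

Distance 0: Bodø.
Distance 1: Bergen, Hamar.
Distance 2: Kristiansand, Stavanger.
Distance 3: Ålesund, Molde — contains Molde.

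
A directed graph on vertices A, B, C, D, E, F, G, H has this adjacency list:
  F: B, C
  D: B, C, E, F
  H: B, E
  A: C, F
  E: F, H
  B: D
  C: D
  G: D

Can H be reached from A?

Yes

Explore from A.
Distance 1: reach C, F.
Distance 2: reach B, D.
Distance 3: reach E.
Distance 4: reach H.
Found H.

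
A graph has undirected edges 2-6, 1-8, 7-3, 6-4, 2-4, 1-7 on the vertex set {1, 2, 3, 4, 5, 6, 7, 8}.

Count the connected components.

3

From 1: component {1, 3, 7, 8}.
From 2: component {2, 4, 6}.
From 5: component {5}.
That's 3 components.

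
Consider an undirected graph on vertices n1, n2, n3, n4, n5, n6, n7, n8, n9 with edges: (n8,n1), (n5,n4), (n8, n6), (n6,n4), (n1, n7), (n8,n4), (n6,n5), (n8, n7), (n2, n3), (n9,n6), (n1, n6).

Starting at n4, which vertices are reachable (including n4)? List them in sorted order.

n1, n4, n5, n6, n7, n8, n9

Start at n4.
Its neighbours: n5, n6, n8.
Then their neighbours: n1, n7, n9.
Nothing further is reachable.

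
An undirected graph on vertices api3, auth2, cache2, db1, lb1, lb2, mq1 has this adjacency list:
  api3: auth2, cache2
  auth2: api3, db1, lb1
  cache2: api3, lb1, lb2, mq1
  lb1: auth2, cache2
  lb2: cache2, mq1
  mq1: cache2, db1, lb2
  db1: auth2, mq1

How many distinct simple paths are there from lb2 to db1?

6

lb2–cache2–api3–auth2–db1
lb2–cache2–lb1–auth2–db1
lb2–cache2–mq1–db1
lb2–mq1–cache2–api3–auth2–db1
lb2–mq1–cache2–lb1–auth2–db1
lb2–mq1–db1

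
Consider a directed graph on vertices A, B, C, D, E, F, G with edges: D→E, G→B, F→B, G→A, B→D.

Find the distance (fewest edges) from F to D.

2

Distance 0: F.
Distance 1: B.
Distance 2: D — contains D.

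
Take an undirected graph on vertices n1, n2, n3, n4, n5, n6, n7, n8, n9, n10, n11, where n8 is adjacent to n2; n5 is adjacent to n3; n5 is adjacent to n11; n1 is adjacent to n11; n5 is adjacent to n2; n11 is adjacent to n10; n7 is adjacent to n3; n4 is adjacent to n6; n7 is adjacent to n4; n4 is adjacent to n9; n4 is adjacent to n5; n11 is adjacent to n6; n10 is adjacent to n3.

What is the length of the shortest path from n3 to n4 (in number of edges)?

2

Distance 0: n3.
Distance 1: n5, n7, n10.
Distance 2: n2, n4, n11 — contains n4.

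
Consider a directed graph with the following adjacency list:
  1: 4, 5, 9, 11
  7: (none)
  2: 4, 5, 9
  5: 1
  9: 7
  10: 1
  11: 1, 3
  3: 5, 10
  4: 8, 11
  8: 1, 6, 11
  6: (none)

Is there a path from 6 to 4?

No

6 has no outgoing edges, so nothing is reachable from it.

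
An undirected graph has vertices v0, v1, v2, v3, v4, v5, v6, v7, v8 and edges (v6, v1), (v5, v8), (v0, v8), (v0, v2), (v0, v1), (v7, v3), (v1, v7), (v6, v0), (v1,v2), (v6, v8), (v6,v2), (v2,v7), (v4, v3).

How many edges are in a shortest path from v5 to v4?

6

Distance 0: v5.
Distance 1: v8.
Distance 2: v0, v6.
Distance 3: v1, v2.
Distance 4: v7.
Distance 5: v3.
Distance 6: v4 — contains v4.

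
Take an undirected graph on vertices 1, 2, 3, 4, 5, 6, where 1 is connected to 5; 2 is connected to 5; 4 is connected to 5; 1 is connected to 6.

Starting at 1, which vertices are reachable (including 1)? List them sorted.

Start at 1.
Its neighbours: 5, 6.
Then their neighbours: 2, 4.
Nothing further is reachable.

1, 2, 4, 5, 6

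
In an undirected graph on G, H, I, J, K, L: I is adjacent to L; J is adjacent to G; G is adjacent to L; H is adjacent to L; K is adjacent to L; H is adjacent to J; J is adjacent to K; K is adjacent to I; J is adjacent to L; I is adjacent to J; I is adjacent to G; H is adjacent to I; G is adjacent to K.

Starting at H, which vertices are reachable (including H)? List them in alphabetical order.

Start at H.
Its neighbours: I, J, L.
Then their neighbours: G, K.
Every vertex is now reached.

G, H, I, J, K, L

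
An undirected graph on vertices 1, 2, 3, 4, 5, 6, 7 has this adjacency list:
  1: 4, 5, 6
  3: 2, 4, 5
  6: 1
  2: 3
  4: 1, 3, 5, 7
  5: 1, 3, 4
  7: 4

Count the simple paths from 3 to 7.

3

3–4–7
3–5–1–4–7
3–5–4–7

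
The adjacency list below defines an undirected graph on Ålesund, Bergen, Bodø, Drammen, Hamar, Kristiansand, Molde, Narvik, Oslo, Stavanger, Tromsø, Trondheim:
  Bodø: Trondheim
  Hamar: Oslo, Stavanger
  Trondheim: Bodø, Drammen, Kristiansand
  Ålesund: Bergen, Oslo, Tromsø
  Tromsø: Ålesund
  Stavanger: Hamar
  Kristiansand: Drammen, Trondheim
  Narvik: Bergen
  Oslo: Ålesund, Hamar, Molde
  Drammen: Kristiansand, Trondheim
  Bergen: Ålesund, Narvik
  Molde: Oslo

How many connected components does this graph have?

2

From Ålesund: component {Ålesund, Bergen, Hamar, Molde, Narvik, Oslo, Stavanger, Tromsø}.
From Bodø: component {Bodø, Drammen, Kristiansand, Trondheim}.
That's 2 components.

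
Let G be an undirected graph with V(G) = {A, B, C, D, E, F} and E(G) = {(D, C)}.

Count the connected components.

From A: component {A}.
From B: component {B}.
From C: component {C, D}.
From E: component {E}.
From F: component {F}.
That's 5 components.

5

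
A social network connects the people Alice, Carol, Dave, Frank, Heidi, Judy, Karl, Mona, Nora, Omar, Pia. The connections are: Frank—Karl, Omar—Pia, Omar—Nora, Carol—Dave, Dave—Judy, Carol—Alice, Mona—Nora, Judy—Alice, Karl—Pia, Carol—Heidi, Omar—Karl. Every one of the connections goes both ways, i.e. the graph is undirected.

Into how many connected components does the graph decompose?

2

From Alice: component {Alice, Carol, Dave, Heidi, Judy}.
From Frank: component {Frank, Karl, Mona, Nora, Omar, Pia}.
That's 2 components.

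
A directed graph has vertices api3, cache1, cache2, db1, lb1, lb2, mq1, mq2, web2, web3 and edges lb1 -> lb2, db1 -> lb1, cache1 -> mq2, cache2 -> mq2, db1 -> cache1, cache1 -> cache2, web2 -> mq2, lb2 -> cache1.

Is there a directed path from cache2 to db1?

No

Explore from cache2.
Distance 1: reach mq2.
The search from cache2 is exhausted; no directed path reaches db1.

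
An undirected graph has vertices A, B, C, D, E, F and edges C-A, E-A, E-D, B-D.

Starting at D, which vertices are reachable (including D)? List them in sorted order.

A, B, C, D, E

Start at D.
Its neighbours: B, E.
Then their neighbours: A.
Then next layer: C.
Nothing further is reachable.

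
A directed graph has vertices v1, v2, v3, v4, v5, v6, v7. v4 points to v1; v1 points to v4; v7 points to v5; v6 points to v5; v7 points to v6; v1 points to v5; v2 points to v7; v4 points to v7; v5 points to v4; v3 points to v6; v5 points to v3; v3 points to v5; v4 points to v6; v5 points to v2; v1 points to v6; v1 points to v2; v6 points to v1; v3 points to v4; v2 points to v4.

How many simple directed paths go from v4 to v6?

8

v4→v1→v2→v7→v5→v3→v6
v4→v1→v2→v7→v6
v4→v1→v5→v2→v7→v6
v4→v1→v5→v3→v6
v4→v1→v6
v4→v6
v4→v7→v5→v3→v6
v4→v7→v6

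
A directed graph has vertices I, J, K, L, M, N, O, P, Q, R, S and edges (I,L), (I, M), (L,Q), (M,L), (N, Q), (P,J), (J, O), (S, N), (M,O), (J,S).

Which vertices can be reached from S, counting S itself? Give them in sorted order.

N, Q, S

Start at S.
Its neighbours: N.
Then their neighbours: Q.
Nothing further is reachable.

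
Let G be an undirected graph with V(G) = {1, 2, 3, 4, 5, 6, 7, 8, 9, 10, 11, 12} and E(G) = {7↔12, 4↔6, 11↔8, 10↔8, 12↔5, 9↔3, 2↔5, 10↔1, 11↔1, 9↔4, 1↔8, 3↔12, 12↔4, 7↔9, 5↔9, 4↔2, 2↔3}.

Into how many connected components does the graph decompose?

From 1: component {1, 8, 10, 11}.
From 2: component {2, 3, 4, 5, 6, 7, 9, 12}.
That's 2 components.

2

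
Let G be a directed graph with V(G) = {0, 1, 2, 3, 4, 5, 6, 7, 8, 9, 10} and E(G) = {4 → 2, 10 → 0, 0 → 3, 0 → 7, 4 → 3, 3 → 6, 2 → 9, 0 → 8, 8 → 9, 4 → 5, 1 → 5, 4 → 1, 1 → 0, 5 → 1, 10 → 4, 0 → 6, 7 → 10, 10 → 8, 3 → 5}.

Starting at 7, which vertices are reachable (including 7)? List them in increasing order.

0, 1, 2, 3, 4, 5, 6, 7, 8, 9, 10

Start at 7.
Its neighbours: 10.
Then their neighbours: 0, 4, 8.
Then next layer: 1, 2, 3, 5, 6, 9.
Every vertex is now reached.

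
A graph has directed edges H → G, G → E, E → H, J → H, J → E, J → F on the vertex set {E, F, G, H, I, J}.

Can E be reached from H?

Yes

Explore from H.
Distance 1: reach G.
Distance 2: reach E.
Found E.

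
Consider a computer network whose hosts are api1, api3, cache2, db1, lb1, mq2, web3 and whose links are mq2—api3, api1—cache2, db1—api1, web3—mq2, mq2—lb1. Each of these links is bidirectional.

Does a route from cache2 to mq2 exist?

Explore from cache2.
Distance 1: reach api1.
Distance 2: reach db1.
The search is exhausted without reaching mq2; it lies in a different component.

No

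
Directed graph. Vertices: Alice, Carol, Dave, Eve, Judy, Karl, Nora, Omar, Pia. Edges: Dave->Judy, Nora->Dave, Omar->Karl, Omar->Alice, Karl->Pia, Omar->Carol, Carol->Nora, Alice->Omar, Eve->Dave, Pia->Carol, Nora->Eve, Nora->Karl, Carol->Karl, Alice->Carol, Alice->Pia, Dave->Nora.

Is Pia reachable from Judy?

No

Judy has no outgoing edges, so nothing is reachable from it.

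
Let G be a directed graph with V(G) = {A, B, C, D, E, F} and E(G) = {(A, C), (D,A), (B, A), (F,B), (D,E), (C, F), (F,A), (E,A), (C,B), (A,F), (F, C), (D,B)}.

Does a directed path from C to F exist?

Yes

Explore from C.
Distance 1: reach B, F.
Found F.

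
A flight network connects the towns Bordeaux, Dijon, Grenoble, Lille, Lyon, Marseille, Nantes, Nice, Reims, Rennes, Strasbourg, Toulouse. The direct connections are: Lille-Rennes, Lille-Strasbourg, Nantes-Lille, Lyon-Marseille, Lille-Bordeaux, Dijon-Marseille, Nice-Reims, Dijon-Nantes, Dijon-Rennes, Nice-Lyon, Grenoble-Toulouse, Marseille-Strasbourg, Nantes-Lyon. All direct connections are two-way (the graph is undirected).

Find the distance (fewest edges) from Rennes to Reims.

Distance 0: Rennes.
Distance 1: Dijon, Lille.
Distance 2: Bordeaux, Marseille, Nantes, Strasbourg.
Distance 3: Lyon.
Distance 4: Nice.
Distance 5: Reims — contains Reims.

5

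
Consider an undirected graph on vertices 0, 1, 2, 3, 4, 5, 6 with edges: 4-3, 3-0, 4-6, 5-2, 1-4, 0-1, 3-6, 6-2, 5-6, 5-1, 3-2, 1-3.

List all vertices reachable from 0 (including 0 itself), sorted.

Start at 0.
Its neighbours: 1, 3.
Then their neighbours: 2, 4, 5, 6.
Every vertex is now reached.

0, 1, 2, 3, 4, 5, 6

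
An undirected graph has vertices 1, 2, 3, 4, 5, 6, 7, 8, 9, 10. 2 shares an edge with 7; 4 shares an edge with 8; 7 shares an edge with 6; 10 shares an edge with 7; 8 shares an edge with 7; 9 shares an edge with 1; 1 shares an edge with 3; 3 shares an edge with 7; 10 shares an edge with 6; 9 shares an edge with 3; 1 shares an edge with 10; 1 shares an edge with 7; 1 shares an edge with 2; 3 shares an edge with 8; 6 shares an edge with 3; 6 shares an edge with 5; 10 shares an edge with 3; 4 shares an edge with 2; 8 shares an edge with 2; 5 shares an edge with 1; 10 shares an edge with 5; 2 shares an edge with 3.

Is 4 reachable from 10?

Yes

Explore from 10.
Distance 1: reach 1, 3, 5, 6, 7.
Distance 2: reach 2, 8, 9.
Distance 3: reach 4.
Found 4.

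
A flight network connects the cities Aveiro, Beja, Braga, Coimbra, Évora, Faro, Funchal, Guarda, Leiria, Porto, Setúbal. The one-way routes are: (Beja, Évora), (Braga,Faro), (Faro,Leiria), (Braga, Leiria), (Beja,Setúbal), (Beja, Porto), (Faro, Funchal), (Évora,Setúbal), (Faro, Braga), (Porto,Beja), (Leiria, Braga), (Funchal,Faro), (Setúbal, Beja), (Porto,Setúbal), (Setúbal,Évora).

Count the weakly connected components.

5

From Aveiro: component {Aveiro}.
From Beja: component {Beja, Évora, Porto, Setúbal}.
From Braga: component {Braga, Faro, Funchal, Leiria}.
From Coimbra: component {Coimbra}.
From Guarda: component {Guarda}.
That's 5 components.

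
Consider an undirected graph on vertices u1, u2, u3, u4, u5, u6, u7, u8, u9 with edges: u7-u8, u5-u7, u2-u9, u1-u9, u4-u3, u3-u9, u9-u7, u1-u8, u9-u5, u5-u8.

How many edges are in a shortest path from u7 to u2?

Distance 0: u7.
Distance 1: u5, u8, u9.
Distance 2: u1, u2, u3 — contains u2.

2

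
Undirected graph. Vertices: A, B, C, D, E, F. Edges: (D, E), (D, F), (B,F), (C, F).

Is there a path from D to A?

No

Explore from D.
Distance 1: reach E, F.
Distance 2: reach B, C.
The search is exhausted without reaching A; it lies in a different component.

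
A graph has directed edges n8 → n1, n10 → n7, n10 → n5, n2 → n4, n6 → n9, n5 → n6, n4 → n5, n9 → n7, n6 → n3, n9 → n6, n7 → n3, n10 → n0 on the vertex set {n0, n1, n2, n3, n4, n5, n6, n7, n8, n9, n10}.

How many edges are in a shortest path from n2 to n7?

Distance 0: n2.
Distance 1: n4.
Distance 2: n5.
Distance 3: n6.
Distance 4: n3, n9.
Distance 5: n7 — contains n7.

5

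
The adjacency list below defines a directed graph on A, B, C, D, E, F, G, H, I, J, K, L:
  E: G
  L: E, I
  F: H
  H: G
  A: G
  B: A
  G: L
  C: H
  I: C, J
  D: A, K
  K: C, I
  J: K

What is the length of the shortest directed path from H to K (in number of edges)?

Distance 0: H.
Distance 1: G.
Distance 2: L.
Distance 3: E, I.
Distance 4: C, J.
Distance 5: K — contains K.

5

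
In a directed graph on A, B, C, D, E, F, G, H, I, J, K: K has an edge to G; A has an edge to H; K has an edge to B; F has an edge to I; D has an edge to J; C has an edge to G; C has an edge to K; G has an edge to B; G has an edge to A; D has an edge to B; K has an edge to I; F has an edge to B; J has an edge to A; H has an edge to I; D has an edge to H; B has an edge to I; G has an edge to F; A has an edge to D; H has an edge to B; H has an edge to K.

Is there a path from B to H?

No

Explore from B.
Distance 1: reach I.
The search from B is exhausted; no directed path reaches H.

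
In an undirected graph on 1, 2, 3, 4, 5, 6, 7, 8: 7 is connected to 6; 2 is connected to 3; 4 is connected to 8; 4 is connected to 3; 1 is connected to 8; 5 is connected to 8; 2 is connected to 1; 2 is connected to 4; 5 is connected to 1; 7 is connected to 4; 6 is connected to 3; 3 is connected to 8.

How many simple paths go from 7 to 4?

7–4
7–6–3–2–1–5–8–4
7–6–3–2–1–8–4
7–6–3–2–4
7–6–3–4
7–6–3–8–1–2–4
7–6–3–8–4
7–6–3–8–5–1–2–4

8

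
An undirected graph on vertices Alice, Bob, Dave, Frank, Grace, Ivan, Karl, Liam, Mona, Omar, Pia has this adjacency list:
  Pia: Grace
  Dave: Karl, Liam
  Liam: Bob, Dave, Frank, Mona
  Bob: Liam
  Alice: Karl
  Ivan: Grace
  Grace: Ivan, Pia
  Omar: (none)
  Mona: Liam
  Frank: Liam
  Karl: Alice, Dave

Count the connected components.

3

From Alice: component {Alice, Bob, Dave, Frank, Karl, Liam, Mona}.
From Grace: component {Grace, Ivan, Pia}.
From Omar: component {Omar}.
That's 3 components.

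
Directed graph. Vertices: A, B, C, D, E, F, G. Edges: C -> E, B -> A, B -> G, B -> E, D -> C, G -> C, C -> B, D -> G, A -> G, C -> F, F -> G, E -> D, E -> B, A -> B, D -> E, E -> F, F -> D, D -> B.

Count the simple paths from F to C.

F→D→B→A→G→C
F→D→B→G→C
F→D→C
F→D→E→B→A→G→C
F→D→E→B→G→C
F→D→G→C
F→G→C

7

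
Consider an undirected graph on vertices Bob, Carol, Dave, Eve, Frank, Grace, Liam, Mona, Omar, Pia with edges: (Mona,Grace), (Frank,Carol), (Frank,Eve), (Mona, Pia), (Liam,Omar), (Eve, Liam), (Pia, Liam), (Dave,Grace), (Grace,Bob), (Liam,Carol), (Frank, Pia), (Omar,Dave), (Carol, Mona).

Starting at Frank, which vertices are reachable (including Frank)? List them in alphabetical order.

Bob, Carol, Dave, Eve, Frank, Grace, Liam, Mona, Omar, Pia

Start at Frank.
Its neighbours: Carol, Eve, Pia.
Then their neighbours: Liam, Mona.
Then next layer: Grace, Omar.
Then next layer: Bob, Dave.
Every vertex is now reached.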